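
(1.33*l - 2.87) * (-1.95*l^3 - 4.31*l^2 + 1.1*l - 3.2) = -2.5935*l^4 - 0.1358*l^3 + 13.8327*l^2 - 7.413*l + 9.184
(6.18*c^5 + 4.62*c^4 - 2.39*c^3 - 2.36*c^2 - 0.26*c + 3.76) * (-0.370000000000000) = -2.2866*c^5 - 1.7094*c^4 + 0.8843*c^3 + 0.8732*c^2 + 0.0962*c - 1.3912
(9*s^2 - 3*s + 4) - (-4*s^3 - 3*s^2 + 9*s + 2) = 4*s^3 + 12*s^2 - 12*s + 2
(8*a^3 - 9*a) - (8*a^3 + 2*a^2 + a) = -2*a^2 - 10*a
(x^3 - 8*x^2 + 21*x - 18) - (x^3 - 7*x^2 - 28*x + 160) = -x^2 + 49*x - 178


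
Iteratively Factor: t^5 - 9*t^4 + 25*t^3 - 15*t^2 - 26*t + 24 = (t - 1)*(t^4 - 8*t^3 + 17*t^2 + 2*t - 24) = (t - 4)*(t - 1)*(t^3 - 4*t^2 + t + 6) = (t - 4)*(t - 1)*(t + 1)*(t^2 - 5*t + 6) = (t - 4)*(t - 3)*(t - 1)*(t + 1)*(t - 2)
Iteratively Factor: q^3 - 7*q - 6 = (q + 2)*(q^2 - 2*q - 3) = (q + 1)*(q + 2)*(q - 3)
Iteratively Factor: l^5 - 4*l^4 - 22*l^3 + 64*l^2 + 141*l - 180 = (l - 1)*(l^4 - 3*l^3 - 25*l^2 + 39*l + 180) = (l - 4)*(l - 1)*(l^3 + l^2 - 21*l - 45) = (l - 4)*(l - 1)*(l + 3)*(l^2 - 2*l - 15) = (l - 4)*(l - 1)*(l + 3)^2*(l - 5)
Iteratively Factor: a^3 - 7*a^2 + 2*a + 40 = (a - 4)*(a^2 - 3*a - 10) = (a - 4)*(a + 2)*(a - 5)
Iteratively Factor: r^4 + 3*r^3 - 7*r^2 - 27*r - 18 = (r + 2)*(r^3 + r^2 - 9*r - 9) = (r + 1)*(r + 2)*(r^2 - 9) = (r - 3)*(r + 1)*(r + 2)*(r + 3)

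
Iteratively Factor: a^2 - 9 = (a - 3)*(a + 3)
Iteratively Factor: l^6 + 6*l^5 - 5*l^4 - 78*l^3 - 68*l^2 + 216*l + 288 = (l + 4)*(l^5 + 2*l^4 - 13*l^3 - 26*l^2 + 36*l + 72) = (l - 2)*(l + 4)*(l^4 + 4*l^3 - 5*l^2 - 36*l - 36) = (l - 2)*(l + 3)*(l + 4)*(l^3 + l^2 - 8*l - 12) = (l - 2)*(l + 2)*(l + 3)*(l + 4)*(l^2 - l - 6) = (l - 3)*(l - 2)*(l + 2)*(l + 3)*(l + 4)*(l + 2)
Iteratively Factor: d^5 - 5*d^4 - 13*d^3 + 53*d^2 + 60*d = (d - 5)*(d^4 - 13*d^2 - 12*d) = d*(d - 5)*(d^3 - 13*d - 12) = d*(d - 5)*(d - 4)*(d^2 + 4*d + 3) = d*(d - 5)*(d - 4)*(d + 1)*(d + 3)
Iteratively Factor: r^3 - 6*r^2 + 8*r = (r - 2)*(r^2 - 4*r) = r*(r - 2)*(r - 4)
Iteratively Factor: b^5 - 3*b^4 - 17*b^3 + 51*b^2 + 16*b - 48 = (b - 1)*(b^4 - 2*b^3 - 19*b^2 + 32*b + 48) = (b - 1)*(b + 4)*(b^3 - 6*b^2 + 5*b + 12) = (b - 3)*(b - 1)*(b + 4)*(b^2 - 3*b - 4) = (b - 4)*(b - 3)*(b - 1)*(b + 4)*(b + 1)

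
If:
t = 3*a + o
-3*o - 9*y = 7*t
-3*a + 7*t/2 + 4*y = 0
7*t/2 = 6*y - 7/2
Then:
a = -119/162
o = 77/54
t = -7/9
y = 7/54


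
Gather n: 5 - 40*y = 5 - 40*y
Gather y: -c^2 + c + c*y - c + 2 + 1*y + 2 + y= -c^2 + y*(c + 2) + 4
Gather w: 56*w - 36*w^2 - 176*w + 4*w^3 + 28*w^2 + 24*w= 4*w^3 - 8*w^2 - 96*w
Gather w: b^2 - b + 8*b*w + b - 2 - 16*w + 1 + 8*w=b^2 + w*(8*b - 8) - 1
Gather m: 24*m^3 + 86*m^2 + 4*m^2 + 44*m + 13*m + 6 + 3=24*m^3 + 90*m^2 + 57*m + 9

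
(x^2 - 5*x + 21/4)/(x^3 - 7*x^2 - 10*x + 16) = (x^2 - 5*x + 21/4)/(x^3 - 7*x^2 - 10*x + 16)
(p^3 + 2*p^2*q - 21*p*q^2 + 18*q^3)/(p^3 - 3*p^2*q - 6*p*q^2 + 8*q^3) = (p^2 + 3*p*q - 18*q^2)/(p^2 - 2*p*q - 8*q^2)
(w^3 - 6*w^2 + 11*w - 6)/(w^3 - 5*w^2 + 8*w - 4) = (w - 3)/(w - 2)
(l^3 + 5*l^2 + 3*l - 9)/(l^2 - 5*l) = (l^3 + 5*l^2 + 3*l - 9)/(l*(l - 5))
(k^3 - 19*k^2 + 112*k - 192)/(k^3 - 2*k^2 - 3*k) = (k^2 - 16*k + 64)/(k*(k + 1))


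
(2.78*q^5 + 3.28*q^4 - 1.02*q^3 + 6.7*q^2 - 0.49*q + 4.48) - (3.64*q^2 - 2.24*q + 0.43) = 2.78*q^5 + 3.28*q^4 - 1.02*q^3 + 3.06*q^2 + 1.75*q + 4.05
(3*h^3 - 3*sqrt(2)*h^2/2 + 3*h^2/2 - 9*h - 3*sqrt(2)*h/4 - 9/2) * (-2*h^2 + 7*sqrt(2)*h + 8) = -6*h^5 - 3*h^4 + 24*sqrt(2)*h^4 + 12*sqrt(2)*h^3 + 21*h^3 - 75*sqrt(2)*h^2 + 21*h^2/2 - 72*h - 75*sqrt(2)*h/2 - 36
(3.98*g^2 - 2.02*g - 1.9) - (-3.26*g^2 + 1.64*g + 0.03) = 7.24*g^2 - 3.66*g - 1.93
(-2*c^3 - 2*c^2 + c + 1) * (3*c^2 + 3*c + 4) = -6*c^5 - 12*c^4 - 11*c^3 - 2*c^2 + 7*c + 4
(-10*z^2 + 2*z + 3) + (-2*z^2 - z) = -12*z^2 + z + 3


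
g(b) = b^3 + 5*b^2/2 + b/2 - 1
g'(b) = 3*b^2 + 5*b + 1/2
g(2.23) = 23.64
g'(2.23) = 26.57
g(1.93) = 16.47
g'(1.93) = 21.32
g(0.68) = 0.81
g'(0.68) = 5.29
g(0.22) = -0.76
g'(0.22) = 1.75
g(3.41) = 69.43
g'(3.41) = 52.43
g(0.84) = 1.78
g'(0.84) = 6.82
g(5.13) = 202.36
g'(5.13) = 105.10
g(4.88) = 177.19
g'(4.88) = 96.34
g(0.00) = -1.00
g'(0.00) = 0.50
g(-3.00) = -7.00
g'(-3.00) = 12.50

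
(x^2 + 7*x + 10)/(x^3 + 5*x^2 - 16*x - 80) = (x + 2)/(x^2 - 16)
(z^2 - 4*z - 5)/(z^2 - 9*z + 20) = (z + 1)/(z - 4)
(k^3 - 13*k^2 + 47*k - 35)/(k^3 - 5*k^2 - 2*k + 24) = (k^3 - 13*k^2 + 47*k - 35)/(k^3 - 5*k^2 - 2*k + 24)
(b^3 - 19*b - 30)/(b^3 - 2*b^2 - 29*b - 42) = (b - 5)/(b - 7)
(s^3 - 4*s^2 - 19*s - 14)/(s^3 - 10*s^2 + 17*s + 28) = (s + 2)/(s - 4)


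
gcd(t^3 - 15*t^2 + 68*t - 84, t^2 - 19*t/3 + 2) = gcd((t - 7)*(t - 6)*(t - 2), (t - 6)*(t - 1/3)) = t - 6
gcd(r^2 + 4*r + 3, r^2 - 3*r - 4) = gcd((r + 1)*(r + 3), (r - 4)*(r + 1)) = r + 1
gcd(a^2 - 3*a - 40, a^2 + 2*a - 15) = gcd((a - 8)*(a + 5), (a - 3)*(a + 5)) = a + 5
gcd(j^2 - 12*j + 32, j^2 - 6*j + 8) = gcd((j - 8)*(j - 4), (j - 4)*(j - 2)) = j - 4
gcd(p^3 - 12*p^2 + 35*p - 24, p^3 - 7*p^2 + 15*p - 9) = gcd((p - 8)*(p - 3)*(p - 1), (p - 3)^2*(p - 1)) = p^2 - 4*p + 3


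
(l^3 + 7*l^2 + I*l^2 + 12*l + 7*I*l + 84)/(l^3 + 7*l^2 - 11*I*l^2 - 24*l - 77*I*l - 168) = (l + 4*I)/(l - 8*I)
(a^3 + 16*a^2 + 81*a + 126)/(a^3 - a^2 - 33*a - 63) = (a^2 + 13*a + 42)/(a^2 - 4*a - 21)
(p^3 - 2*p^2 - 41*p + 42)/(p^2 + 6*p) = p - 8 + 7/p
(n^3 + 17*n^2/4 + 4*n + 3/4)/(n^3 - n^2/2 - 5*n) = (4*n^3 + 17*n^2 + 16*n + 3)/(2*n*(2*n^2 - n - 10))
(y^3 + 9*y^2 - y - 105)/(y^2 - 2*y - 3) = (y^2 + 12*y + 35)/(y + 1)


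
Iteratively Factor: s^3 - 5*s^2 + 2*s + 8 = (s - 2)*(s^2 - 3*s - 4) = (s - 2)*(s + 1)*(s - 4)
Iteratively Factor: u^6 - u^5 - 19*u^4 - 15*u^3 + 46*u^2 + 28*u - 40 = (u + 2)*(u^5 - 3*u^4 - 13*u^3 + 11*u^2 + 24*u - 20) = (u - 5)*(u + 2)*(u^4 + 2*u^3 - 3*u^2 - 4*u + 4) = (u - 5)*(u + 2)^2*(u^3 - 3*u + 2) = (u - 5)*(u + 2)^3*(u^2 - 2*u + 1) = (u - 5)*(u - 1)*(u + 2)^3*(u - 1)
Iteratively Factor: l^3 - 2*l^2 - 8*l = (l - 4)*(l^2 + 2*l) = (l - 4)*(l + 2)*(l)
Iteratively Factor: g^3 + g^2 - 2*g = (g + 2)*(g^2 - g) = g*(g + 2)*(g - 1)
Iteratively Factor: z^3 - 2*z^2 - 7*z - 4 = (z + 1)*(z^2 - 3*z - 4) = (z - 4)*(z + 1)*(z + 1)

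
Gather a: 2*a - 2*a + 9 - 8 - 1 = 0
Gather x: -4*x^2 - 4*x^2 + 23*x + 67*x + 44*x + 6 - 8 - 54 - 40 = -8*x^2 + 134*x - 96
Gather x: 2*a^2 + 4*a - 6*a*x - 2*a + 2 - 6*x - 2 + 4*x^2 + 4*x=2*a^2 + 2*a + 4*x^2 + x*(-6*a - 2)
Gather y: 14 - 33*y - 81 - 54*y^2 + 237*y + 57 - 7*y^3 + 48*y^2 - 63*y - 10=-7*y^3 - 6*y^2 + 141*y - 20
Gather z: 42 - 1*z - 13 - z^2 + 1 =-z^2 - z + 30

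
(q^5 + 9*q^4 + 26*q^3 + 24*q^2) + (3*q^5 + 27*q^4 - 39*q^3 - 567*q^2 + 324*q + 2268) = 4*q^5 + 36*q^4 - 13*q^3 - 543*q^2 + 324*q + 2268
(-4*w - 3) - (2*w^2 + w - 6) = -2*w^2 - 5*w + 3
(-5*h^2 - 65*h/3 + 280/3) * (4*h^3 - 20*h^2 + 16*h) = -20*h^5 + 40*h^4/3 + 2180*h^3/3 - 6640*h^2/3 + 4480*h/3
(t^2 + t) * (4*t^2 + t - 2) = 4*t^4 + 5*t^3 - t^2 - 2*t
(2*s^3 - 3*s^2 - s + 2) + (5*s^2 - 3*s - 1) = 2*s^3 + 2*s^2 - 4*s + 1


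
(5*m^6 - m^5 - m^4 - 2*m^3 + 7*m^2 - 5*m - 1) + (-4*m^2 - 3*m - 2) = 5*m^6 - m^5 - m^4 - 2*m^3 + 3*m^2 - 8*m - 3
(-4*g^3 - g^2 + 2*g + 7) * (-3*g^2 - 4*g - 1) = 12*g^5 + 19*g^4 + 2*g^3 - 28*g^2 - 30*g - 7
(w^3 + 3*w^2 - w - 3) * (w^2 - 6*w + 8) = w^5 - 3*w^4 - 11*w^3 + 27*w^2 + 10*w - 24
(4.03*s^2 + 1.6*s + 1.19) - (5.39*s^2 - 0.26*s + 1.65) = -1.36*s^2 + 1.86*s - 0.46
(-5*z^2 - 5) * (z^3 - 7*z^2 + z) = -5*z^5 + 35*z^4 - 10*z^3 + 35*z^2 - 5*z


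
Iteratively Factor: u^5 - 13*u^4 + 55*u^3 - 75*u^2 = (u)*(u^4 - 13*u^3 + 55*u^2 - 75*u) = u*(u - 3)*(u^3 - 10*u^2 + 25*u) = u*(u - 5)*(u - 3)*(u^2 - 5*u) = u^2*(u - 5)*(u - 3)*(u - 5)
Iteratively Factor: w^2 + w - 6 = (w - 2)*(w + 3)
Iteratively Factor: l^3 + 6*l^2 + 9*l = (l + 3)*(l^2 + 3*l) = (l + 3)^2*(l)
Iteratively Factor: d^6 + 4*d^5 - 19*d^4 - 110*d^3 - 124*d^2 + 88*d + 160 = (d + 2)*(d^5 + 2*d^4 - 23*d^3 - 64*d^2 + 4*d + 80) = (d + 2)^2*(d^4 - 23*d^2 - 18*d + 40) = (d + 2)^2*(d + 4)*(d^3 - 4*d^2 - 7*d + 10) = (d - 5)*(d + 2)^2*(d + 4)*(d^2 + d - 2) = (d - 5)*(d + 2)^3*(d + 4)*(d - 1)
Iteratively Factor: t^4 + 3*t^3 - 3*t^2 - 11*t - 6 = (t + 3)*(t^3 - 3*t - 2) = (t + 1)*(t + 3)*(t^2 - t - 2) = (t - 2)*(t + 1)*(t + 3)*(t + 1)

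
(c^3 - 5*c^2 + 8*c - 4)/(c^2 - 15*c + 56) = (c^3 - 5*c^2 + 8*c - 4)/(c^2 - 15*c + 56)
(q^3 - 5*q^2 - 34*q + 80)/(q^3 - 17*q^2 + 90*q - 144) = (q^2 + 3*q - 10)/(q^2 - 9*q + 18)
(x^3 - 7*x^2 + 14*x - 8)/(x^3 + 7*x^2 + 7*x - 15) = (x^2 - 6*x + 8)/(x^2 + 8*x + 15)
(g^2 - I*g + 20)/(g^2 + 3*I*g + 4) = (g - 5*I)/(g - I)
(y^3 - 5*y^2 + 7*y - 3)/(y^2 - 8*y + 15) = (y^2 - 2*y + 1)/(y - 5)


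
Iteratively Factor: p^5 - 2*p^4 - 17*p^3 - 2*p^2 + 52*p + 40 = (p - 5)*(p^4 + 3*p^3 - 2*p^2 - 12*p - 8) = (p - 5)*(p + 1)*(p^3 + 2*p^2 - 4*p - 8) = (p - 5)*(p + 1)*(p + 2)*(p^2 - 4) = (p - 5)*(p + 1)*(p + 2)^2*(p - 2)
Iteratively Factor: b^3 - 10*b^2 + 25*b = (b - 5)*(b^2 - 5*b) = b*(b - 5)*(b - 5)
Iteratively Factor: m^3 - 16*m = (m)*(m^2 - 16) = m*(m + 4)*(m - 4)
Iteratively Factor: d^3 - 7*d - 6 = (d + 1)*(d^2 - d - 6) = (d + 1)*(d + 2)*(d - 3)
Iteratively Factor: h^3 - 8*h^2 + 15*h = (h - 3)*(h^2 - 5*h) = h*(h - 3)*(h - 5)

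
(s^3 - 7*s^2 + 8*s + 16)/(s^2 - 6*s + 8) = (s^2 - 3*s - 4)/(s - 2)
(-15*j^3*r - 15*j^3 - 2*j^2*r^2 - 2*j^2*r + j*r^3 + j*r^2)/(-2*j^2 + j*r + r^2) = j*(-15*j^2*r - 15*j^2 - 2*j*r^2 - 2*j*r + r^3 + r^2)/(-2*j^2 + j*r + r^2)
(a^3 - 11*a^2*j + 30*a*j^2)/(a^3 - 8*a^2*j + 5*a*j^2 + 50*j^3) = a*(a - 6*j)/(a^2 - 3*a*j - 10*j^2)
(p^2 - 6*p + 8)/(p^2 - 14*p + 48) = (p^2 - 6*p + 8)/(p^2 - 14*p + 48)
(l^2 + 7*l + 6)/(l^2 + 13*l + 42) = (l + 1)/(l + 7)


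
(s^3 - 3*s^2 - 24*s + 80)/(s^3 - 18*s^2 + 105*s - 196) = (s^2 + s - 20)/(s^2 - 14*s + 49)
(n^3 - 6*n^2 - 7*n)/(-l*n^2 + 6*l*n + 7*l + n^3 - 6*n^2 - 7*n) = -n/(l - n)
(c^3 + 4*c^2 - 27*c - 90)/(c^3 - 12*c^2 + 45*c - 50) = (c^2 + 9*c + 18)/(c^2 - 7*c + 10)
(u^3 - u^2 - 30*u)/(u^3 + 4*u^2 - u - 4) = u*(u^2 - u - 30)/(u^3 + 4*u^2 - u - 4)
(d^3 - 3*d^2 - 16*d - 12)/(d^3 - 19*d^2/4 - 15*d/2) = 4*(d^2 + 3*d + 2)/(d*(4*d + 5))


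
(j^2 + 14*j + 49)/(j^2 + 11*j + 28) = (j + 7)/(j + 4)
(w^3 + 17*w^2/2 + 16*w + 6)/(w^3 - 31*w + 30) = (w^2 + 5*w/2 + 1)/(w^2 - 6*w + 5)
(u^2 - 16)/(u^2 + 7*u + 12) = (u - 4)/(u + 3)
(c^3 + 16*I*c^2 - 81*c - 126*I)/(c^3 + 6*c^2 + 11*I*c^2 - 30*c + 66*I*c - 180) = (c^2 + 10*I*c - 21)/(c^2 + c*(6 + 5*I) + 30*I)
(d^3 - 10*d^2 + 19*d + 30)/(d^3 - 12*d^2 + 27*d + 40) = (d - 6)/(d - 8)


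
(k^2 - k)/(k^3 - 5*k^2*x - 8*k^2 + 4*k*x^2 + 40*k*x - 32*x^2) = k*(k - 1)/(k^3 - 5*k^2*x - 8*k^2 + 4*k*x^2 + 40*k*x - 32*x^2)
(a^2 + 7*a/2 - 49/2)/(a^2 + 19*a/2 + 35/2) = (2*a - 7)/(2*a + 5)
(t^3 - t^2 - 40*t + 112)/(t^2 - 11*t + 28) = (t^2 + 3*t - 28)/(t - 7)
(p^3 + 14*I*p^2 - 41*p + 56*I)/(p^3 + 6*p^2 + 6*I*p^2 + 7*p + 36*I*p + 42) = (p + 8*I)/(p + 6)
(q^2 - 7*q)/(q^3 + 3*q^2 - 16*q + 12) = q*(q - 7)/(q^3 + 3*q^2 - 16*q + 12)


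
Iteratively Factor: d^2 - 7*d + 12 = (d - 4)*(d - 3)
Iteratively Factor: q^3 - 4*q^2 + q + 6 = (q - 2)*(q^2 - 2*q - 3) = (q - 2)*(q + 1)*(q - 3)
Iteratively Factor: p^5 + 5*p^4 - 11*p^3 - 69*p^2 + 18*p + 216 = (p + 3)*(p^4 + 2*p^3 - 17*p^2 - 18*p + 72) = (p - 3)*(p + 3)*(p^3 + 5*p^2 - 2*p - 24) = (p - 3)*(p - 2)*(p + 3)*(p^2 + 7*p + 12) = (p - 3)*(p - 2)*(p + 3)*(p + 4)*(p + 3)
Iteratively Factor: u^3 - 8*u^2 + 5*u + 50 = (u - 5)*(u^2 - 3*u - 10) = (u - 5)*(u + 2)*(u - 5)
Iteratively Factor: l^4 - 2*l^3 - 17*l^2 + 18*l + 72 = (l + 3)*(l^3 - 5*l^2 - 2*l + 24) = (l - 4)*(l + 3)*(l^2 - l - 6) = (l - 4)*(l - 3)*(l + 3)*(l + 2)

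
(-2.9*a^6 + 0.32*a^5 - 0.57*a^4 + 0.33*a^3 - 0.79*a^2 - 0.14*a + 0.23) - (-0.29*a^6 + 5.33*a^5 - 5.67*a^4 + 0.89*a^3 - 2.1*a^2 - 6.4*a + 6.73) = -2.61*a^6 - 5.01*a^5 + 5.1*a^4 - 0.56*a^3 + 1.31*a^2 + 6.26*a - 6.5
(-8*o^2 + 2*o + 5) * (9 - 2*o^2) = 16*o^4 - 4*o^3 - 82*o^2 + 18*o + 45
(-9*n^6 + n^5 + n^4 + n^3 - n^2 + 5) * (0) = 0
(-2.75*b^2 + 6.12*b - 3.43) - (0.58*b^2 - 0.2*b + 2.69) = -3.33*b^2 + 6.32*b - 6.12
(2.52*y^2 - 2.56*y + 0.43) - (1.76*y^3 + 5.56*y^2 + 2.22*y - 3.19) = -1.76*y^3 - 3.04*y^2 - 4.78*y + 3.62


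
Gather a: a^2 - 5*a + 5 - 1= a^2 - 5*a + 4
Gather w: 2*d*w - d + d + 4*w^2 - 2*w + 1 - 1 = 4*w^2 + w*(2*d - 2)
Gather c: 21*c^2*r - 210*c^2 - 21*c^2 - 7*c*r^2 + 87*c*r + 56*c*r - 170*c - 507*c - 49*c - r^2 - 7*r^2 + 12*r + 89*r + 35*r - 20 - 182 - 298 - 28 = c^2*(21*r - 231) + c*(-7*r^2 + 143*r - 726) - 8*r^2 + 136*r - 528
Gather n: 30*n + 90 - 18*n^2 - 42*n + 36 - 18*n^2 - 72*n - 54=-36*n^2 - 84*n + 72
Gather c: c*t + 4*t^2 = c*t + 4*t^2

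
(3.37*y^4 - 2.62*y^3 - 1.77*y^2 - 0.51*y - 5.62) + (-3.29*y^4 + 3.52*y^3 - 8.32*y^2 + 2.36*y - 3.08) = 0.0800000000000001*y^4 + 0.9*y^3 - 10.09*y^2 + 1.85*y - 8.7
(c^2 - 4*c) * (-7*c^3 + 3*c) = -7*c^5 + 28*c^4 + 3*c^3 - 12*c^2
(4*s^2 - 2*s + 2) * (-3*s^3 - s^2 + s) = -12*s^5 + 2*s^4 - 4*s^2 + 2*s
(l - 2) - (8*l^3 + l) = -8*l^3 - 2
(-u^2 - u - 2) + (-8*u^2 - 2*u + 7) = -9*u^2 - 3*u + 5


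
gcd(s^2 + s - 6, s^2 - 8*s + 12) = s - 2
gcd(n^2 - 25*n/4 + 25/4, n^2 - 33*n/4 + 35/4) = n - 5/4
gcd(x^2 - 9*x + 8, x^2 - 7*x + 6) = x - 1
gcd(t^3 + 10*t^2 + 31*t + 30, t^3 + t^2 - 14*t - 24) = t^2 + 5*t + 6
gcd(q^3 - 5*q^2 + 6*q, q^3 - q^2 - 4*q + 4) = q - 2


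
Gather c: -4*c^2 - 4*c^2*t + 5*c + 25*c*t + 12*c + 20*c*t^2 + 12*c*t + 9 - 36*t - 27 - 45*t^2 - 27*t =c^2*(-4*t - 4) + c*(20*t^2 + 37*t + 17) - 45*t^2 - 63*t - 18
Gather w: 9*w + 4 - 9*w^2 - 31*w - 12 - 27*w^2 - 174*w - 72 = -36*w^2 - 196*w - 80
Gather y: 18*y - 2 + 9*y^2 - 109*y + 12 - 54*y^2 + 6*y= -45*y^2 - 85*y + 10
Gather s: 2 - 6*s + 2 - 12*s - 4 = -18*s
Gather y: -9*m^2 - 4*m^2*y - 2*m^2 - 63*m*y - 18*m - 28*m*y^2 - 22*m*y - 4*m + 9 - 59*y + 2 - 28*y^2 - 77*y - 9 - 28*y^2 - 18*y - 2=-11*m^2 - 22*m + y^2*(-28*m - 56) + y*(-4*m^2 - 85*m - 154)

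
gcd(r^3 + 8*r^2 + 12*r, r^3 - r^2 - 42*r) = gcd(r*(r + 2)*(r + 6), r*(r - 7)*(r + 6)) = r^2 + 6*r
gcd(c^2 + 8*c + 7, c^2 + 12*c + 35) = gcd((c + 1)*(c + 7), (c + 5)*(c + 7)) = c + 7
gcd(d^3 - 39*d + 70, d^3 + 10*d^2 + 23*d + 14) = d + 7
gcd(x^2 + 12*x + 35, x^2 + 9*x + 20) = x + 5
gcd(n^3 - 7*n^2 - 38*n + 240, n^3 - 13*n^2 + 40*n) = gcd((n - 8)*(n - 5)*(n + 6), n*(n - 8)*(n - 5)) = n^2 - 13*n + 40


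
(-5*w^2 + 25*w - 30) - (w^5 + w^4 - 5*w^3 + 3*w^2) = -w^5 - w^4 + 5*w^3 - 8*w^2 + 25*w - 30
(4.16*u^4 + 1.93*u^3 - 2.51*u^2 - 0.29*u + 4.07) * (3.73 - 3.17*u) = -13.1872*u^5 + 9.3987*u^4 + 15.1556*u^3 - 8.443*u^2 - 13.9836*u + 15.1811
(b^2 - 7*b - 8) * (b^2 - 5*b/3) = b^4 - 26*b^3/3 + 11*b^2/3 + 40*b/3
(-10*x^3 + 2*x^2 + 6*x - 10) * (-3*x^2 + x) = 30*x^5 - 16*x^4 - 16*x^3 + 36*x^2 - 10*x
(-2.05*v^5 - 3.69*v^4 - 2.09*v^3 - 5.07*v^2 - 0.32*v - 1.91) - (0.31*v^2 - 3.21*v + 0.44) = -2.05*v^5 - 3.69*v^4 - 2.09*v^3 - 5.38*v^2 + 2.89*v - 2.35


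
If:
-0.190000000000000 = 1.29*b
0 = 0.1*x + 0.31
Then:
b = -0.15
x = -3.10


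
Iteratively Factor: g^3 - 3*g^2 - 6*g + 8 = (g - 4)*(g^2 + g - 2) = (g - 4)*(g - 1)*(g + 2)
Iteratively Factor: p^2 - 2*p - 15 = (p + 3)*(p - 5)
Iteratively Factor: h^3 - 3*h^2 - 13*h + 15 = (h - 1)*(h^2 - 2*h - 15) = (h - 1)*(h + 3)*(h - 5)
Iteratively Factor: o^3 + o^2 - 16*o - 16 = (o + 4)*(o^2 - 3*o - 4) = (o + 1)*(o + 4)*(o - 4)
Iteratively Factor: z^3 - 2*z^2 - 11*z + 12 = (z - 4)*(z^2 + 2*z - 3) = (z - 4)*(z + 3)*(z - 1)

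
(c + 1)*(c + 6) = c^2 + 7*c + 6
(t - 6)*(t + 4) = t^2 - 2*t - 24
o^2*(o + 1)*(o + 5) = o^4 + 6*o^3 + 5*o^2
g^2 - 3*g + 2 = (g - 2)*(g - 1)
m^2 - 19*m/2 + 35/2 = (m - 7)*(m - 5/2)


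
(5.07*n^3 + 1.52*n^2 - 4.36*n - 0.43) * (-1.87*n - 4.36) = -9.4809*n^4 - 24.9476*n^3 + 1.526*n^2 + 19.8137*n + 1.8748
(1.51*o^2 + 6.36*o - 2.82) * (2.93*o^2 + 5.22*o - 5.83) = 4.4243*o^4 + 26.517*o^3 + 16.1333*o^2 - 51.7992*o + 16.4406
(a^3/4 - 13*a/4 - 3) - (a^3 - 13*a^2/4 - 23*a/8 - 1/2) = -3*a^3/4 + 13*a^2/4 - 3*a/8 - 5/2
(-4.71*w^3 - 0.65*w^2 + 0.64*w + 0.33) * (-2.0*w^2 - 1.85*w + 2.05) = 9.42*w^5 + 10.0135*w^4 - 9.733*w^3 - 3.1765*w^2 + 0.7015*w + 0.6765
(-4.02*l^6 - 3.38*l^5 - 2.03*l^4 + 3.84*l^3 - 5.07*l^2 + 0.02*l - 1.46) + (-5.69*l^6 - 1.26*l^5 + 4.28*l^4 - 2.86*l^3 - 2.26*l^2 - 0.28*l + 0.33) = -9.71*l^6 - 4.64*l^5 + 2.25*l^4 + 0.98*l^3 - 7.33*l^2 - 0.26*l - 1.13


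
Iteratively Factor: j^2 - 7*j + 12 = (j - 3)*(j - 4)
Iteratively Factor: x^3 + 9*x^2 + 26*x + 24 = (x + 4)*(x^2 + 5*x + 6) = (x + 2)*(x + 4)*(x + 3)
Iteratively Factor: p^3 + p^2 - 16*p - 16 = (p + 1)*(p^2 - 16) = (p - 4)*(p + 1)*(p + 4)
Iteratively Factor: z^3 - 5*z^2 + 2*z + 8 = (z - 2)*(z^2 - 3*z - 4) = (z - 4)*(z - 2)*(z + 1)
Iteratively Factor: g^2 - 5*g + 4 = (g - 1)*(g - 4)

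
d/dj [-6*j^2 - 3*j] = -12*j - 3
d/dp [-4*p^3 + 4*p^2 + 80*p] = -12*p^2 + 8*p + 80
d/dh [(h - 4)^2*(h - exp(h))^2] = 2*(h - 4)*(h - exp(h))*(h + (1 - exp(h))*(h - 4) - exp(h))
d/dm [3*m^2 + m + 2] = 6*m + 1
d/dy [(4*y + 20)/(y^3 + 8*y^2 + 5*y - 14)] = 4*(y^3 + 8*y^2 + 5*y - (y + 5)*(3*y^2 + 16*y + 5) - 14)/(y^3 + 8*y^2 + 5*y - 14)^2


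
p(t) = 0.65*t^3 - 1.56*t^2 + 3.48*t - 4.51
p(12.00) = 935.81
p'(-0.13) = 3.92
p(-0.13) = -4.99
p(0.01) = -4.48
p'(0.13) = 3.11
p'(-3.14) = 32.50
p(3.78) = 21.46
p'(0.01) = 3.45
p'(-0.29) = 4.55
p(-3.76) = -74.20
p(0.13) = -4.08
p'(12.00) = 246.84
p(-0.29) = -5.67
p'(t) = 1.95*t^2 - 3.12*t + 3.48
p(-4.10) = -89.80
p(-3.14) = -50.94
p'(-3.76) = 42.78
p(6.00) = 100.61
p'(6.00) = 54.96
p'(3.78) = 19.55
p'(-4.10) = 49.05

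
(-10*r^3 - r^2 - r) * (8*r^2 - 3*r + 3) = -80*r^5 + 22*r^4 - 35*r^3 - 3*r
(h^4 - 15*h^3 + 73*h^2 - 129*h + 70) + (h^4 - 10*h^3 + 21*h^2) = 2*h^4 - 25*h^3 + 94*h^2 - 129*h + 70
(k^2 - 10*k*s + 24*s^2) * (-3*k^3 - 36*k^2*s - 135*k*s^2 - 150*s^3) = -3*k^5 - 6*k^4*s + 153*k^3*s^2 + 336*k^2*s^3 - 1740*k*s^4 - 3600*s^5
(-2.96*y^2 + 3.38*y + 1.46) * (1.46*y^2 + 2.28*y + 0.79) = -4.3216*y^4 - 1.814*y^3 + 7.4996*y^2 + 5.999*y + 1.1534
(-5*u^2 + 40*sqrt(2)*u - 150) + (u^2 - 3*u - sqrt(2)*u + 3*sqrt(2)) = -4*u^2 - 3*u + 39*sqrt(2)*u - 150 + 3*sqrt(2)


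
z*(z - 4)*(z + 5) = z^3 + z^2 - 20*z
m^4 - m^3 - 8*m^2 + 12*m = m*(m - 2)^2*(m + 3)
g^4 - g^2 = g^2*(g - 1)*(g + 1)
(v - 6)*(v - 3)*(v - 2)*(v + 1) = v^4 - 10*v^3 + 25*v^2 - 36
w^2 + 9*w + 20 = (w + 4)*(w + 5)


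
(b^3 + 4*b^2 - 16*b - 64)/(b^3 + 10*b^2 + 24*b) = (b^2 - 16)/(b*(b + 6))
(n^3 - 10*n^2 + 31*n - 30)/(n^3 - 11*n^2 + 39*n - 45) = (n - 2)/(n - 3)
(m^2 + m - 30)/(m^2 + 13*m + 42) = (m - 5)/(m + 7)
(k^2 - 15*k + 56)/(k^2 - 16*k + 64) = (k - 7)/(k - 8)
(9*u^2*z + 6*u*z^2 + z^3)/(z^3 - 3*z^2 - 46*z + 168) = z*(9*u^2 + 6*u*z + z^2)/(z^3 - 3*z^2 - 46*z + 168)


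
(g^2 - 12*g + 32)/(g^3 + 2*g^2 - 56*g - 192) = (g - 4)/(g^2 + 10*g + 24)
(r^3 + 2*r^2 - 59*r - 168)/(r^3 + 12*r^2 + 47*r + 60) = (r^2 - r - 56)/(r^2 + 9*r + 20)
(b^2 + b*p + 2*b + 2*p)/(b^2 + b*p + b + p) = (b + 2)/(b + 1)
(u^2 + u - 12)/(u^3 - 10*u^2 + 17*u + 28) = (u^2 + u - 12)/(u^3 - 10*u^2 + 17*u + 28)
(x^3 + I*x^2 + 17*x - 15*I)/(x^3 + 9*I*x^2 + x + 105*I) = (x - I)/(x + 7*I)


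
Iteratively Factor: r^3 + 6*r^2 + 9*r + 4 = (r + 1)*(r^2 + 5*r + 4) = (r + 1)*(r + 4)*(r + 1)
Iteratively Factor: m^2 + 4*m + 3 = (m + 3)*(m + 1)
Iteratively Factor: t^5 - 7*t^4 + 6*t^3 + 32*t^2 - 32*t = (t - 4)*(t^4 - 3*t^3 - 6*t^2 + 8*t) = t*(t - 4)*(t^3 - 3*t^2 - 6*t + 8) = t*(t - 4)^2*(t^2 + t - 2) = t*(t - 4)^2*(t - 1)*(t + 2)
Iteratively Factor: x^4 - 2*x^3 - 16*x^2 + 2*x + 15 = (x + 3)*(x^3 - 5*x^2 - x + 5) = (x + 1)*(x + 3)*(x^2 - 6*x + 5) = (x - 1)*(x + 1)*(x + 3)*(x - 5)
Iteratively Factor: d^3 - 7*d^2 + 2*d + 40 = (d + 2)*(d^2 - 9*d + 20) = (d - 5)*(d + 2)*(d - 4)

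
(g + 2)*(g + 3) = g^2 + 5*g + 6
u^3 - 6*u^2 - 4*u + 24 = (u - 6)*(u - 2)*(u + 2)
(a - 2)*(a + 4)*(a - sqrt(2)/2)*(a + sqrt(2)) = a^4 + sqrt(2)*a^3/2 + 2*a^3 - 9*a^2 + sqrt(2)*a^2 - 4*sqrt(2)*a - 2*a + 8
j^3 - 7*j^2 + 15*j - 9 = (j - 3)^2*(j - 1)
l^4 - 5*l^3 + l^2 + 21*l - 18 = (l - 3)^2*(l - 1)*(l + 2)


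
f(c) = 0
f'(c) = 0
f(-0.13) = 0.00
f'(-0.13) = 0.00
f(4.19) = 0.00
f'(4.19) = 0.00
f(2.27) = 0.00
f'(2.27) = 0.00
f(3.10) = 0.00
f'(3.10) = 0.00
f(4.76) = 0.00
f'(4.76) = 0.00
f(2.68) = 0.00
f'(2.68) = 0.00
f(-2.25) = 0.00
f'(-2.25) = 0.00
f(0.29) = 0.00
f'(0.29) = 0.00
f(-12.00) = 0.00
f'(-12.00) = 0.00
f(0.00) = 0.00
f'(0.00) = 0.00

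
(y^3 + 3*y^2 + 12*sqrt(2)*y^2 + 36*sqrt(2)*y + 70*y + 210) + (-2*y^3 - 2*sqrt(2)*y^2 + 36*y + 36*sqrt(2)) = -y^3 + 3*y^2 + 10*sqrt(2)*y^2 + 36*sqrt(2)*y + 106*y + 36*sqrt(2) + 210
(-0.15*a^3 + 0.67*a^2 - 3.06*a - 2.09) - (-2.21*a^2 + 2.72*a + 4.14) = -0.15*a^3 + 2.88*a^2 - 5.78*a - 6.23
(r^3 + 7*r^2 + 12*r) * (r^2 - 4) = r^5 + 7*r^4 + 8*r^3 - 28*r^2 - 48*r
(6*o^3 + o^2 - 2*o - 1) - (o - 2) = 6*o^3 + o^2 - 3*o + 1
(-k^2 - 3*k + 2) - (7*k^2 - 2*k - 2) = -8*k^2 - k + 4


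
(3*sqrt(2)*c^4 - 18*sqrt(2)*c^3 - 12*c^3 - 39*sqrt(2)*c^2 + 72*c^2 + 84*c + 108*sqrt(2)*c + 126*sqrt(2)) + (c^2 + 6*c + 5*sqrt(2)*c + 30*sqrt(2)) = 3*sqrt(2)*c^4 - 18*sqrt(2)*c^3 - 12*c^3 - 39*sqrt(2)*c^2 + 73*c^2 + 90*c + 113*sqrt(2)*c + 156*sqrt(2)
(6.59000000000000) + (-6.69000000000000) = -0.100000000000001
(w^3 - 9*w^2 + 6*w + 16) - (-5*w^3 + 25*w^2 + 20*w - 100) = 6*w^3 - 34*w^2 - 14*w + 116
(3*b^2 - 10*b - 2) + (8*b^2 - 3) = 11*b^2 - 10*b - 5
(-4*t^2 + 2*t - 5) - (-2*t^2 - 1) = -2*t^2 + 2*t - 4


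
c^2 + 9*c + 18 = (c + 3)*(c + 6)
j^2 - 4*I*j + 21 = (j - 7*I)*(j + 3*I)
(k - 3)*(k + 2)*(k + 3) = k^3 + 2*k^2 - 9*k - 18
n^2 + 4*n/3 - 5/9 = (n - 1/3)*(n + 5/3)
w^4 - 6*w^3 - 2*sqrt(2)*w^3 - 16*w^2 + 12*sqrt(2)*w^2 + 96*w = w*(w - 6)*(w - 4*sqrt(2))*(w + 2*sqrt(2))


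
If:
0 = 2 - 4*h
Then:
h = 1/2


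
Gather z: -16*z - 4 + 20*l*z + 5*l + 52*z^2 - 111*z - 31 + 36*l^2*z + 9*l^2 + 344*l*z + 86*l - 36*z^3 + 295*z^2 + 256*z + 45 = 9*l^2 + 91*l - 36*z^3 + 347*z^2 + z*(36*l^2 + 364*l + 129) + 10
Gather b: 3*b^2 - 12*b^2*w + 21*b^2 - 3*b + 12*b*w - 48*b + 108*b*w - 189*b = b^2*(24 - 12*w) + b*(120*w - 240)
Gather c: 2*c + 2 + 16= 2*c + 18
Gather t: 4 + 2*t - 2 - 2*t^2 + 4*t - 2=-2*t^2 + 6*t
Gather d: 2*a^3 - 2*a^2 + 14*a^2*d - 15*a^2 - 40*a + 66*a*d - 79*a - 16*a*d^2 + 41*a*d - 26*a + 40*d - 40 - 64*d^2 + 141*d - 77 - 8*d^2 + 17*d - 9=2*a^3 - 17*a^2 - 145*a + d^2*(-16*a - 72) + d*(14*a^2 + 107*a + 198) - 126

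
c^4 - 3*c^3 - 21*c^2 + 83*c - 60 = (c - 4)*(c - 3)*(c - 1)*(c + 5)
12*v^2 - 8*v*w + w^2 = (-6*v + w)*(-2*v + w)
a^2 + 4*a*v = a*(a + 4*v)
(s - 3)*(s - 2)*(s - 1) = s^3 - 6*s^2 + 11*s - 6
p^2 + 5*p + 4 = (p + 1)*(p + 4)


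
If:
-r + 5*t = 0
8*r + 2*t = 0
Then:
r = 0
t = 0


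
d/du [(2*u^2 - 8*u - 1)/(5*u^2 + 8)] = 2*(20*u^2 + 21*u - 32)/(25*u^4 + 80*u^2 + 64)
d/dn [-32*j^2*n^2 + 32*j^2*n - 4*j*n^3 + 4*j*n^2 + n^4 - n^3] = -64*j^2*n + 32*j^2 - 12*j*n^2 + 8*j*n + 4*n^3 - 3*n^2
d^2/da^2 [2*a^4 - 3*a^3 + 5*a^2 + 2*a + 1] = 24*a^2 - 18*a + 10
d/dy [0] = 0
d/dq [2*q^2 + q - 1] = 4*q + 1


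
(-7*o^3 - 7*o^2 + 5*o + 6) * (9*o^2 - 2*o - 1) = -63*o^5 - 49*o^4 + 66*o^3 + 51*o^2 - 17*o - 6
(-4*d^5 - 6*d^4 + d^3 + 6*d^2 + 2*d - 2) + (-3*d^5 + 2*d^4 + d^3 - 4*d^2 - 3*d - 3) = -7*d^5 - 4*d^4 + 2*d^3 + 2*d^2 - d - 5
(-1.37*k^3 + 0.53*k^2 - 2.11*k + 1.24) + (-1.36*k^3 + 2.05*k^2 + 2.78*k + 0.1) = -2.73*k^3 + 2.58*k^2 + 0.67*k + 1.34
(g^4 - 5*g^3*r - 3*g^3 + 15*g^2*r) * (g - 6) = g^5 - 5*g^4*r - 9*g^4 + 45*g^3*r + 18*g^3 - 90*g^2*r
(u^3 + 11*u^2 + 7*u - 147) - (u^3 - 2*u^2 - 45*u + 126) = 13*u^2 + 52*u - 273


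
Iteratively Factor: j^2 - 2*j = (j - 2)*(j)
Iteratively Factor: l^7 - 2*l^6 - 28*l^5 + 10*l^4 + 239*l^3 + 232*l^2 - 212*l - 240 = (l + 1)*(l^6 - 3*l^5 - 25*l^4 + 35*l^3 + 204*l^2 + 28*l - 240) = (l + 1)*(l + 2)*(l^5 - 5*l^4 - 15*l^3 + 65*l^2 + 74*l - 120) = (l - 4)*(l + 1)*(l + 2)*(l^4 - l^3 - 19*l^2 - 11*l + 30) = (l - 4)*(l + 1)*(l + 2)^2*(l^3 - 3*l^2 - 13*l + 15) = (l - 5)*(l - 4)*(l + 1)*(l + 2)^2*(l^2 + 2*l - 3) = (l - 5)*(l - 4)*(l - 1)*(l + 1)*(l + 2)^2*(l + 3)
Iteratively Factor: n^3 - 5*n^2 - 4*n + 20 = (n - 2)*(n^2 - 3*n - 10) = (n - 5)*(n - 2)*(n + 2)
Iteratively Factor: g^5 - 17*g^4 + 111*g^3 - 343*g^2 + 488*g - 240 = (g - 4)*(g^4 - 13*g^3 + 59*g^2 - 107*g + 60) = (g - 5)*(g - 4)*(g^3 - 8*g^2 + 19*g - 12) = (g - 5)*(g - 4)^2*(g^2 - 4*g + 3) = (g - 5)*(g - 4)^2*(g - 1)*(g - 3)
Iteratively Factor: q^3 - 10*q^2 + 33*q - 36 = (q - 3)*(q^2 - 7*q + 12) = (q - 3)^2*(q - 4)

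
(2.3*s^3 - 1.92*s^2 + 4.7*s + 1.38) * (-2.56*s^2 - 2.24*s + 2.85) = -5.888*s^5 - 0.236800000000001*s^4 - 1.1762*s^3 - 19.5328*s^2 + 10.3038*s + 3.933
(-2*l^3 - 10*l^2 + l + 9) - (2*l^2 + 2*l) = -2*l^3 - 12*l^2 - l + 9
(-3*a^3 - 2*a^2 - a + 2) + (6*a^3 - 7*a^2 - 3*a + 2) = 3*a^3 - 9*a^2 - 4*a + 4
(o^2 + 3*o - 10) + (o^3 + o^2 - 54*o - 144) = o^3 + 2*o^2 - 51*o - 154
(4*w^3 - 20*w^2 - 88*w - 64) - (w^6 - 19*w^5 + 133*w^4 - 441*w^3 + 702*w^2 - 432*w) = -w^6 + 19*w^5 - 133*w^4 + 445*w^3 - 722*w^2 + 344*w - 64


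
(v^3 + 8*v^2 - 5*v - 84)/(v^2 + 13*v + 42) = (v^2 + v - 12)/(v + 6)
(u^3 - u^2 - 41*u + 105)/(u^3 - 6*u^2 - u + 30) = (u + 7)/(u + 2)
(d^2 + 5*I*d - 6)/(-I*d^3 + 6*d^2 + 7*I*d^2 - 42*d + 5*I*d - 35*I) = (I*d^2 - 5*d - 6*I)/(d^3 + d^2*(-7 + 6*I) - d*(5 + 42*I) + 35)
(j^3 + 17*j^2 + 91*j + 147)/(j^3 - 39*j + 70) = (j^2 + 10*j + 21)/(j^2 - 7*j + 10)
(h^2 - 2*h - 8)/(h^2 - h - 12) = (h + 2)/(h + 3)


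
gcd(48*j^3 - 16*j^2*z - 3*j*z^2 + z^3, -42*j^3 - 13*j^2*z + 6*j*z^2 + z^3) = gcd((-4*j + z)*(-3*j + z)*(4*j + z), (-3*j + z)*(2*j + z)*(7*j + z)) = -3*j + z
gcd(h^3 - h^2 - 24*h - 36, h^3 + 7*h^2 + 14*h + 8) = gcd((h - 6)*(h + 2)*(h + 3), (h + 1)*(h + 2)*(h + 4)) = h + 2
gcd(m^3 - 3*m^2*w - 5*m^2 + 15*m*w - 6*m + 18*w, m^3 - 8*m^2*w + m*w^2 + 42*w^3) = -m + 3*w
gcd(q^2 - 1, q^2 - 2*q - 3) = q + 1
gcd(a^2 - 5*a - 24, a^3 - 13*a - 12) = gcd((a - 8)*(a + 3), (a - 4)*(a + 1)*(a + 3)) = a + 3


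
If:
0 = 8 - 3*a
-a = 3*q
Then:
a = 8/3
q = -8/9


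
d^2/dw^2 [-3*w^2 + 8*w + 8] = -6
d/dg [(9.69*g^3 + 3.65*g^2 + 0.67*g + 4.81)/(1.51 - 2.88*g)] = (-55.8144*g^3 + 33.3837*g^2 + 11.023*g + 14.8645)/(8.2944*g^2 - 8.6976*g + 2.2801)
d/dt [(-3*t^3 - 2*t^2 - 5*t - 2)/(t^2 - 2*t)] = (-3*t^4 + 12*t^3 + 9*t^2 + 4*t - 4)/(t^2*(t^2 - 4*t + 4))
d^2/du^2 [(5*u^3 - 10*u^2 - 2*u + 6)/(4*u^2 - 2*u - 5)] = 2*(8*u^3 - 162*u^2 + 111*u - 86)/(64*u^6 - 96*u^5 - 192*u^4 + 232*u^3 + 240*u^2 - 150*u - 125)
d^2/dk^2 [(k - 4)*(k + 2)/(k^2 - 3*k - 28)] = 2*(k^3 + 60*k^2 - 96*k + 656)/(k^6 - 9*k^5 - 57*k^4 + 477*k^3 + 1596*k^2 - 7056*k - 21952)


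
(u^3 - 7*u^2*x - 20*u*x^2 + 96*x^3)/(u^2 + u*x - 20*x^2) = (u^3 - 7*u^2*x - 20*u*x^2 + 96*x^3)/(u^2 + u*x - 20*x^2)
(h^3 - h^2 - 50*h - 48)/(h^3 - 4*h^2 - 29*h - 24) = (h + 6)/(h + 3)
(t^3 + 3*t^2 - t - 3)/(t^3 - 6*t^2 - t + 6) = (t + 3)/(t - 6)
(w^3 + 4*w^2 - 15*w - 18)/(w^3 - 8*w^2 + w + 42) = (w^2 + 7*w + 6)/(w^2 - 5*w - 14)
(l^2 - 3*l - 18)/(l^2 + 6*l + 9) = (l - 6)/(l + 3)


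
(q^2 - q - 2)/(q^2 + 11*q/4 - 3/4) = 4*(q^2 - q - 2)/(4*q^2 + 11*q - 3)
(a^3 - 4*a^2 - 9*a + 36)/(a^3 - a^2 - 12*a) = (a - 3)/a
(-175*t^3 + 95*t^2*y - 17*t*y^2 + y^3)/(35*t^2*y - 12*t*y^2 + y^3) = (-5*t + y)/y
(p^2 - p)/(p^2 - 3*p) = (p - 1)/(p - 3)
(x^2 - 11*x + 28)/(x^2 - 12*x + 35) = (x - 4)/(x - 5)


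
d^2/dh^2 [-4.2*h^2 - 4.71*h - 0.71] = -8.40000000000000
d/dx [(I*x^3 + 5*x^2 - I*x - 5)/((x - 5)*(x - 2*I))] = (I*x^4 + x^3*(4 - 10*I) + x^2*(-55 - 9*I) + x*(10 + 100*I) - 15 - 10*I)/(x^4 + x^3*(-10 - 4*I) + x^2*(21 + 40*I) + x*(40 - 100*I) - 100)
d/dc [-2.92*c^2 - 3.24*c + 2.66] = -5.84*c - 3.24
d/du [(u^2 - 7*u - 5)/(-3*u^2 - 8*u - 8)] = (-29*u^2 - 46*u + 16)/(9*u^4 + 48*u^3 + 112*u^2 + 128*u + 64)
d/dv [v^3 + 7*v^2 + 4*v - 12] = 3*v^2 + 14*v + 4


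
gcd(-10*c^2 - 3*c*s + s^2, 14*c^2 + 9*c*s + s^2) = 2*c + s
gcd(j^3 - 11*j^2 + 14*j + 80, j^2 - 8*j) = j - 8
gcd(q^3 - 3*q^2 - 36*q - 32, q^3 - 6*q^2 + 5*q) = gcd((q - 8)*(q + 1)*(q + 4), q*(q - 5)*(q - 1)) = 1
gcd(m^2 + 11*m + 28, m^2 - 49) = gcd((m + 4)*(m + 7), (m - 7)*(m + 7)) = m + 7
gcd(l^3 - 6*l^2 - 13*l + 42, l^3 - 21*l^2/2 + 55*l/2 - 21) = l^2 - 9*l + 14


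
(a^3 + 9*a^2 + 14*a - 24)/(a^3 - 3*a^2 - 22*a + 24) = (a + 6)/(a - 6)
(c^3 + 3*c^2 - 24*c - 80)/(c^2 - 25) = (c^2 + 8*c + 16)/(c + 5)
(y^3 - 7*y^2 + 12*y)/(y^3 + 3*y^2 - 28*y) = (y - 3)/(y + 7)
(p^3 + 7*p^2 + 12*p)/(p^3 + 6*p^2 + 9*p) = (p + 4)/(p + 3)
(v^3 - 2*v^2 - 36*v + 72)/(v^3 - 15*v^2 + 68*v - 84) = (v + 6)/(v - 7)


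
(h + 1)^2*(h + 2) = h^3 + 4*h^2 + 5*h + 2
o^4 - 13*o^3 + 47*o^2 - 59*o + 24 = (o - 8)*(o - 3)*(o - 1)^2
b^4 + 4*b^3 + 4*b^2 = b^2*(b + 2)^2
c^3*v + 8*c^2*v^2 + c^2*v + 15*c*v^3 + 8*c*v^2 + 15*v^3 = (c + 3*v)*(c + 5*v)*(c*v + v)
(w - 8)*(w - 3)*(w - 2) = w^3 - 13*w^2 + 46*w - 48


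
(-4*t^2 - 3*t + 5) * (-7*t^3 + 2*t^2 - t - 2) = 28*t^5 + 13*t^4 - 37*t^3 + 21*t^2 + t - 10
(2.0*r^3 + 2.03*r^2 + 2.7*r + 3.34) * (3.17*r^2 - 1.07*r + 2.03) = 6.34*r^5 + 4.2951*r^4 + 10.4469*r^3 + 11.8197*r^2 + 1.9072*r + 6.7802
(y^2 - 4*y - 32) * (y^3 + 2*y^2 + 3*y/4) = y^5 - 2*y^4 - 157*y^3/4 - 67*y^2 - 24*y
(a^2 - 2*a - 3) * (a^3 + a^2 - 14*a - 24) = a^5 - a^4 - 19*a^3 + a^2 + 90*a + 72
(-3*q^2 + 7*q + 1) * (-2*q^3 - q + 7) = 6*q^5 - 14*q^4 + q^3 - 28*q^2 + 48*q + 7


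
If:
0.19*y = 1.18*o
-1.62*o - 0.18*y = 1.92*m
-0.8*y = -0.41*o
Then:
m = 0.00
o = 0.00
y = 0.00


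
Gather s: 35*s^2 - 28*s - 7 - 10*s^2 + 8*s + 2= 25*s^2 - 20*s - 5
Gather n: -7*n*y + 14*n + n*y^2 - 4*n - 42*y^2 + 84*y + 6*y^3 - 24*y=n*(y^2 - 7*y + 10) + 6*y^3 - 42*y^2 + 60*y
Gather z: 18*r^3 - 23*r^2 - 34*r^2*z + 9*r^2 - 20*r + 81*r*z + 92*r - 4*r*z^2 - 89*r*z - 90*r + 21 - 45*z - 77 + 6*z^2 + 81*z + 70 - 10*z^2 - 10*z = 18*r^3 - 14*r^2 - 18*r + z^2*(-4*r - 4) + z*(-34*r^2 - 8*r + 26) + 14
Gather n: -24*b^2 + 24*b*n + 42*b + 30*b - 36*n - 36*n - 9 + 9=-24*b^2 + 72*b + n*(24*b - 72)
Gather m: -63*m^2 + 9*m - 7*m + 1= -63*m^2 + 2*m + 1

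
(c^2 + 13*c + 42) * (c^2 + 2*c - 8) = c^4 + 15*c^3 + 60*c^2 - 20*c - 336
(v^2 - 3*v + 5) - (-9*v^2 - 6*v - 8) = 10*v^2 + 3*v + 13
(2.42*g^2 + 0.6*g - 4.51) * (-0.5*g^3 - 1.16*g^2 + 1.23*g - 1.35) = -1.21*g^5 - 3.1072*g^4 + 4.5356*g^3 + 2.7026*g^2 - 6.3573*g + 6.0885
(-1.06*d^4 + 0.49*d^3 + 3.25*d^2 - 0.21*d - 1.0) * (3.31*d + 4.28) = -3.5086*d^5 - 2.9149*d^4 + 12.8547*d^3 + 13.2149*d^2 - 4.2088*d - 4.28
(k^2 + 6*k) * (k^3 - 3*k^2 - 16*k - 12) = k^5 + 3*k^4 - 34*k^3 - 108*k^2 - 72*k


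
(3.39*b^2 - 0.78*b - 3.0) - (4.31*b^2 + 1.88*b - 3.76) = -0.919999999999999*b^2 - 2.66*b + 0.76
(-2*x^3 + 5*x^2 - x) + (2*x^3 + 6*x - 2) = 5*x^2 + 5*x - 2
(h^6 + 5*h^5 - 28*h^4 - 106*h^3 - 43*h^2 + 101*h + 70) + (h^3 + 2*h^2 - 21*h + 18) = h^6 + 5*h^5 - 28*h^4 - 105*h^3 - 41*h^2 + 80*h + 88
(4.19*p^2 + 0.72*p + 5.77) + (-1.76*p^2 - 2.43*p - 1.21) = 2.43*p^2 - 1.71*p + 4.56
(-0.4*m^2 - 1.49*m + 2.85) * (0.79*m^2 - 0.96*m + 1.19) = -0.316*m^4 - 0.7931*m^3 + 3.2059*m^2 - 4.5091*m + 3.3915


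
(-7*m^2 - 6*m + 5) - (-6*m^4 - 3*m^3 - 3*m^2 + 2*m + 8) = 6*m^4 + 3*m^3 - 4*m^2 - 8*m - 3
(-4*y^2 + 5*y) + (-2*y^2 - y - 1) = -6*y^2 + 4*y - 1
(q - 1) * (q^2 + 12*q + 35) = q^3 + 11*q^2 + 23*q - 35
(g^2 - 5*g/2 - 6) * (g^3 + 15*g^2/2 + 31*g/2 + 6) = g^5 + 5*g^4 - 37*g^3/4 - 311*g^2/4 - 108*g - 36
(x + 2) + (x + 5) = 2*x + 7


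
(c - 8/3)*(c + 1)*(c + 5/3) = c^3 - 49*c/9 - 40/9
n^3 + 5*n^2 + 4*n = n*(n + 1)*(n + 4)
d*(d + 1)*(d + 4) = d^3 + 5*d^2 + 4*d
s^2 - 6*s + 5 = (s - 5)*(s - 1)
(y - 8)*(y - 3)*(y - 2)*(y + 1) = y^4 - 12*y^3 + 33*y^2 - 2*y - 48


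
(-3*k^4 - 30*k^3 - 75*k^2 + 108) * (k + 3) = -3*k^5 - 39*k^4 - 165*k^3 - 225*k^2 + 108*k + 324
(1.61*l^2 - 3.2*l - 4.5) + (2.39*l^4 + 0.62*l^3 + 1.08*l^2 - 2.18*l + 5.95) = 2.39*l^4 + 0.62*l^3 + 2.69*l^2 - 5.38*l + 1.45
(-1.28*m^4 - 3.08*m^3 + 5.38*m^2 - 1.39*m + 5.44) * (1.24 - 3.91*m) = 5.0048*m^5 + 10.4556*m^4 - 24.855*m^3 + 12.1061*m^2 - 22.994*m + 6.7456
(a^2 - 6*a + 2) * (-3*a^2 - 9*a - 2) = -3*a^4 + 9*a^3 + 46*a^2 - 6*a - 4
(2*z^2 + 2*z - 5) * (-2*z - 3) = -4*z^3 - 10*z^2 + 4*z + 15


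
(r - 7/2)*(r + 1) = r^2 - 5*r/2 - 7/2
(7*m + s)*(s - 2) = 7*m*s - 14*m + s^2 - 2*s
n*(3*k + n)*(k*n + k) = 3*k^2*n^2 + 3*k^2*n + k*n^3 + k*n^2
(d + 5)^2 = d^2 + 10*d + 25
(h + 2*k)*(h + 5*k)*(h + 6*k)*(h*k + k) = h^4*k + 13*h^3*k^2 + h^3*k + 52*h^2*k^3 + 13*h^2*k^2 + 60*h*k^4 + 52*h*k^3 + 60*k^4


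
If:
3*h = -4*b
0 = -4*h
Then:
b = 0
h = 0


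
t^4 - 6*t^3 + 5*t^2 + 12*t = t*(t - 4)*(t - 3)*(t + 1)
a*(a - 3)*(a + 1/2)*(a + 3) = a^4 + a^3/2 - 9*a^2 - 9*a/2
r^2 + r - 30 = (r - 5)*(r + 6)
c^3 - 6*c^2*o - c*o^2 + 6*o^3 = (c - 6*o)*(c - o)*(c + o)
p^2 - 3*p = p*(p - 3)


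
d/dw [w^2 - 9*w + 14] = 2*w - 9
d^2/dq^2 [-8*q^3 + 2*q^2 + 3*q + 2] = 4 - 48*q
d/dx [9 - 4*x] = -4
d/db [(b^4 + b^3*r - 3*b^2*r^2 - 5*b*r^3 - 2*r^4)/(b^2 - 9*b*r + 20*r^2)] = 2*(b^5 - 13*b^4*r + 31*b^3*r^2 + 46*b^2*r^3 - 58*b*r^4 - 59*r^5)/(b^4 - 18*b^3*r + 121*b^2*r^2 - 360*b*r^3 + 400*r^4)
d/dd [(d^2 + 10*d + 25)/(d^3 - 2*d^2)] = (-d^3 - 20*d^2 - 55*d + 100)/(d^3*(d^2 - 4*d + 4))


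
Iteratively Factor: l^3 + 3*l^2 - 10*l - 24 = (l + 4)*(l^2 - l - 6) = (l + 2)*(l + 4)*(l - 3)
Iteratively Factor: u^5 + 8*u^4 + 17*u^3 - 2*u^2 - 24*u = (u + 4)*(u^4 + 4*u^3 + u^2 - 6*u) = (u + 3)*(u + 4)*(u^3 + u^2 - 2*u) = (u + 2)*(u + 3)*(u + 4)*(u^2 - u) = (u - 1)*(u + 2)*(u + 3)*(u + 4)*(u)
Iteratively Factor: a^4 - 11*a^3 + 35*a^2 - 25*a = (a)*(a^3 - 11*a^2 + 35*a - 25) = a*(a - 1)*(a^2 - 10*a + 25) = a*(a - 5)*(a - 1)*(a - 5)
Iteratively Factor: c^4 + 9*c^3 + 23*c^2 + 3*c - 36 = (c - 1)*(c^3 + 10*c^2 + 33*c + 36) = (c - 1)*(c + 4)*(c^2 + 6*c + 9) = (c - 1)*(c + 3)*(c + 4)*(c + 3)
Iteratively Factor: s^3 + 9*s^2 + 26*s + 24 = (s + 4)*(s^2 + 5*s + 6) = (s + 2)*(s + 4)*(s + 3)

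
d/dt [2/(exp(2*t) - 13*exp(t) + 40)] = (26 - 4*exp(t))*exp(t)/(exp(2*t) - 13*exp(t) + 40)^2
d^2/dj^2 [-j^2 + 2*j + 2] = -2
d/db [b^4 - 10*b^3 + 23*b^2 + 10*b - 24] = 4*b^3 - 30*b^2 + 46*b + 10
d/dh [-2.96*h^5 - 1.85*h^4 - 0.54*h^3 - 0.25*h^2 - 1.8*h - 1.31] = -14.8*h^4 - 7.4*h^3 - 1.62*h^2 - 0.5*h - 1.8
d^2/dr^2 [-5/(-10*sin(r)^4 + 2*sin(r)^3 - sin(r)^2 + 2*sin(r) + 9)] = (-8000*sin(r)^8 + 2300*sin(r)^7 + 9220*sin(r)^6 - 2990*sin(r)^5 - 6120*sin(r)^4 + 280*sin(r)^3 + 5350*sin(r)^2 - 510*sin(r) + 130)/((sin(r)^2 + 1)^3*(10*sin(r)^2 - 2*sin(r) - 9)^3)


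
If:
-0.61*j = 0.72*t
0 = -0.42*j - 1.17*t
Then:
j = 0.00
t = 0.00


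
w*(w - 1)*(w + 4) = w^3 + 3*w^2 - 4*w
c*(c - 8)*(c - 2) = c^3 - 10*c^2 + 16*c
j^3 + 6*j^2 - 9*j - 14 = (j - 2)*(j + 1)*(j + 7)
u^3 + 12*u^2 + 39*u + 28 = (u + 1)*(u + 4)*(u + 7)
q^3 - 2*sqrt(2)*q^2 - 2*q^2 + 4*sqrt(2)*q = q*(q - 2)*(q - 2*sqrt(2))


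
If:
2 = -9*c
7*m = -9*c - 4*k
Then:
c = -2/9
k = 1/2 - 7*m/4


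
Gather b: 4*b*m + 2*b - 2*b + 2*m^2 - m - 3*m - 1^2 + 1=4*b*m + 2*m^2 - 4*m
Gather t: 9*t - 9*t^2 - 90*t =-9*t^2 - 81*t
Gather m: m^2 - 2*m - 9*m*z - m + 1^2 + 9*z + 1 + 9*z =m^2 + m*(-9*z - 3) + 18*z + 2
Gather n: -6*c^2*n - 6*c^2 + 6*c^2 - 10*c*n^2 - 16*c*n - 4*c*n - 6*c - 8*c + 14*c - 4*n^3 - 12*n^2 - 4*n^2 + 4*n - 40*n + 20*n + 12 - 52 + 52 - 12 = -4*n^3 + n^2*(-10*c - 16) + n*(-6*c^2 - 20*c - 16)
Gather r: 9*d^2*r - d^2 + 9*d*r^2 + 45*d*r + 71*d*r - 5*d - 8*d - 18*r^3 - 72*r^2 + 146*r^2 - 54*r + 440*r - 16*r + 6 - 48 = -d^2 - 13*d - 18*r^3 + r^2*(9*d + 74) + r*(9*d^2 + 116*d + 370) - 42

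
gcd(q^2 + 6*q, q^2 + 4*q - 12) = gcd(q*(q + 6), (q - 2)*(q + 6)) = q + 6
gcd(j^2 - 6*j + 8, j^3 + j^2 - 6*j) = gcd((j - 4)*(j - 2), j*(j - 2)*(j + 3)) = j - 2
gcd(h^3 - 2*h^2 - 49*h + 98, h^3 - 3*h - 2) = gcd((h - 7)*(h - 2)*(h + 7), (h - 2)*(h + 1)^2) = h - 2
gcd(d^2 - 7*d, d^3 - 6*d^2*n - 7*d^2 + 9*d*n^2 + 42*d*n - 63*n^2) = d - 7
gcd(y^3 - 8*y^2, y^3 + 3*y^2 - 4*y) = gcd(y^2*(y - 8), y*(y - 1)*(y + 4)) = y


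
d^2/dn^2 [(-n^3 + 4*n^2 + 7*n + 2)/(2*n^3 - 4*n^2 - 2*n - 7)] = 2*(8*n^6 + 72*n^5 - 156*n^4 + 396*n^3 + 282*n^2 - 603*n + 50)/(8*n^9 - 48*n^8 + 72*n^7 - 52*n^6 + 264*n^5 - 216*n^4 - 50*n^3 - 672*n^2 - 294*n - 343)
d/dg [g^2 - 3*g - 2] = 2*g - 3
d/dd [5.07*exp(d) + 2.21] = 5.07*exp(d)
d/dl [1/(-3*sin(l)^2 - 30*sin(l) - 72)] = 2*(sin(l) + 5)*cos(l)/(3*(sin(l)^2 + 10*sin(l) + 24)^2)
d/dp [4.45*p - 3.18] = 4.45000000000000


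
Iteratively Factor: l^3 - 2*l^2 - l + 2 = (l + 1)*(l^2 - 3*l + 2) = (l - 1)*(l + 1)*(l - 2)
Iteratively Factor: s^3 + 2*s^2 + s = (s + 1)*(s^2 + s) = s*(s + 1)*(s + 1)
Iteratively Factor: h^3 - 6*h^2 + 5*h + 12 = (h - 3)*(h^2 - 3*h - 4) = (h - 3)*(h + 1)*(h - 4)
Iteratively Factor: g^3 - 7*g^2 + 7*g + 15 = (g - 3)*(g^2 - 4*g - 5) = (g - 3)*(g + 1)*(g - 5)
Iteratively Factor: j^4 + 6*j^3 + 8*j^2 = (j + 2)*(j^3 + 4*j^2) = j*(j + 2)*(j^2 + 4*j) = j^2*(j + 2)*(j + 4)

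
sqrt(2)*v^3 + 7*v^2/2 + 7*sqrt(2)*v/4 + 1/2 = (v + sqrt(2)/2)*(v + sqrt(2))*(sqrt(2)*v + 1/2)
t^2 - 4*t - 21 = (t - 7)*(t + 3)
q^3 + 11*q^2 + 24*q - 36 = (q - 1)*(q + 6)^2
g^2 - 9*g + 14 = (g - 7)*(g - 2)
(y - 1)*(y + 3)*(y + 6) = y^3 + 8*y^2 + 9*y - 18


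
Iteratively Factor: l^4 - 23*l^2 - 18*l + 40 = (l - 1)*(l^3 + l^2 - 22*l - 40) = (l - 1)*(l + 2)*(l^2 - l - 20) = (l - 1)*(l + 2)*(l + 4)*(l - 5)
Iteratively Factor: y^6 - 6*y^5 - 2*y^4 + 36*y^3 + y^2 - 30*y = (y - 3)*(y^5 - 3*y^4 - 11*y^3 + 3*y^2 + 10*y) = (y - 3)*(y + 1)*(y^4 - 4*y^3 - 7*y^2 + 10*y) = (y - 3)*(y - 1)*(y + 1)*(y^3 - 3*y^2 - 10*y) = (y - 3)*(y - 1)*(y + 1)*(y + 2)*(y^2 - 5*y) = y*(y - 3)*(y - 1)*(y + 1)*(y + 2)*(y - 5)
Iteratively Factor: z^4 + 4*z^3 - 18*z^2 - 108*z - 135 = (z + 3)*(z^3 + z^2 - 21*z - 45) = (z + 3)^2*(z^2 - 2*z - 15) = (z - 5)*(z + 3)^2*(z + 3)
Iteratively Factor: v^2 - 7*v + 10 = (v - 5)*(v - 2)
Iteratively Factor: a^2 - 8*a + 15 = (a - 3)*(a - 5)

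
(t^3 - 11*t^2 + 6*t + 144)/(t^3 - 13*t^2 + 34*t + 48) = (t + 3)/(t + 1)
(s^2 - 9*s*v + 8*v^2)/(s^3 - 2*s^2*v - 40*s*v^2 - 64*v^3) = (s - v)/(s^2 + 6*s*v + 8*v^2)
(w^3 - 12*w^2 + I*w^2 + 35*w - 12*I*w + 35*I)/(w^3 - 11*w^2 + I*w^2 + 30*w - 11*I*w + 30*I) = (w - 7)/(w - 6)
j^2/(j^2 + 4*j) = j/(j + 4)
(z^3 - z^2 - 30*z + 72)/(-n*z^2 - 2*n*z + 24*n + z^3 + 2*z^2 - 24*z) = (z - 3)/(-n + z)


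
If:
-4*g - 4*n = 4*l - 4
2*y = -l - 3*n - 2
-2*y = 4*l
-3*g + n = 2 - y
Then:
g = -7/5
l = 23/15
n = 13/15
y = -46/15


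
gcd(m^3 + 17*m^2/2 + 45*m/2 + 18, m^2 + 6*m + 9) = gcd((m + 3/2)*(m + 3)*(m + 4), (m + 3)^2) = m + 3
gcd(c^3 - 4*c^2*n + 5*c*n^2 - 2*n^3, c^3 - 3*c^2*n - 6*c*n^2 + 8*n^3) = c - n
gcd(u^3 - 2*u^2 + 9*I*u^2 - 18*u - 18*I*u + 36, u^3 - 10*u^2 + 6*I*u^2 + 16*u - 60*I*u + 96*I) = u^2 + u*(-2 + 6*I) - 12*I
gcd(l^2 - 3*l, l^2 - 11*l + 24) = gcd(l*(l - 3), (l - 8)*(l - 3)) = l - 3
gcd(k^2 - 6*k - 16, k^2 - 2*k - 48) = k - 8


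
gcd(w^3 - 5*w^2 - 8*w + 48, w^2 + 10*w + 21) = w + 3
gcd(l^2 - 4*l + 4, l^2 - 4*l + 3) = 1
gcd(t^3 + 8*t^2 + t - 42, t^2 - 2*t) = t - 2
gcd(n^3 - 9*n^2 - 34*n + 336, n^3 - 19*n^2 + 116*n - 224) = n^2 - 15*n + 56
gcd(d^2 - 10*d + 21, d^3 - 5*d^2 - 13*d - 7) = d - 7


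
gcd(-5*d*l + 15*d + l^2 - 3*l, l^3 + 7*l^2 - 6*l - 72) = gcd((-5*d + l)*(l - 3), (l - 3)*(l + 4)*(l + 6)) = l - 3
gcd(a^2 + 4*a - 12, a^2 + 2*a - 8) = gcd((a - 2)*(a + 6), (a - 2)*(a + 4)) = a - 2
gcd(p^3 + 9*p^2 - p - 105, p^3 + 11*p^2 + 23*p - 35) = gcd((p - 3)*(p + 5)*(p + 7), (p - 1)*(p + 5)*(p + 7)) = p^2 + 12*p + 35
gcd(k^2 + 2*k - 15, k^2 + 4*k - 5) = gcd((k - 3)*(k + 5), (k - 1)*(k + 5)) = k + 5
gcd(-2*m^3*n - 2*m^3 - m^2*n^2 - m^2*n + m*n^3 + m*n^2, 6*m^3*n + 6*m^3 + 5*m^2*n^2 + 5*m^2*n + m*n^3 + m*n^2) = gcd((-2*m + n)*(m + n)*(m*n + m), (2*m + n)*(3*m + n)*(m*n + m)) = m*n + m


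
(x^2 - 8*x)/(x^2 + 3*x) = (x - 8)/(x + 3)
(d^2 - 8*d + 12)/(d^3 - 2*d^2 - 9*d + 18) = (d - 6)/(d^2 - 9)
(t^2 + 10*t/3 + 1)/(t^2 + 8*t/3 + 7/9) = 3*(t + 3)/(3*t + 7)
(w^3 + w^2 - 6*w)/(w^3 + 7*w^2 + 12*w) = (w - 2)/(w + 4)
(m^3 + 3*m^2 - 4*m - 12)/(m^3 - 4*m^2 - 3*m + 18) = (m^2 + m - 6)/(m^2 - 6*m + 9)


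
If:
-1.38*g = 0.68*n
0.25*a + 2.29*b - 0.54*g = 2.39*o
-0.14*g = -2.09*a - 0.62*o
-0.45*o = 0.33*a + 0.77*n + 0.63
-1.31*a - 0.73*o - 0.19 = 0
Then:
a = 0.20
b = -0.61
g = 0.27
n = -0.54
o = -0.62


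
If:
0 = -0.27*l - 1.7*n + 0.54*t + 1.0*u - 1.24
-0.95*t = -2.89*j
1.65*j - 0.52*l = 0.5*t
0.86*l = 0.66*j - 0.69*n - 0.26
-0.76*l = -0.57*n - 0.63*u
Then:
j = 1.37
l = 0.34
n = 0.51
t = 4.17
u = -0.05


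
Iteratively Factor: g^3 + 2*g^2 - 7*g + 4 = (g + 4)*(g^2 - 2*g + 1) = (g - 1)*(g + 4)*(g - 1)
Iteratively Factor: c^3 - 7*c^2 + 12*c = (c - 3)*(c^2 - 4*c) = c*(c - 3)*(c - 4)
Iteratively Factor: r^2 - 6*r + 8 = (r - 2)*(r - 4)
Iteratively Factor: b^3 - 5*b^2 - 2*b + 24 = (b + 2)*(b^2 - 7*b + 12) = (b - 4)*(b + 2)*(b - 3)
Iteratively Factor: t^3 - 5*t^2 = (t)*(t^2 - 5*t) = t*(t - 5)*(t)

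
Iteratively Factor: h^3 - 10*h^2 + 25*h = (h - 5)*(h^2 - 5*h) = h*(h - 5)*(h - 5)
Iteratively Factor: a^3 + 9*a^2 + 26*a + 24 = (a + 2)*(a^2 + 7*a + 12) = (a + 2)*(a + 4)*(a + 3)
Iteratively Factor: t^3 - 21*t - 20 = (t + 4)*(t^2 - 4*t - 5) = (t - 5)*(t + 4)*(t + 1)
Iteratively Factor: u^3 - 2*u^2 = (u)*(u^2 - 2*u) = u^2*(u - 2)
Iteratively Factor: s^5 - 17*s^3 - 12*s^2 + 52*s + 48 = (s + 2)*(s^4 - 2*s^3 - 13*s^2 + 14*s + 24) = (s + 2)*(s + 3)*(s^3 - 5*s^2 + 2*s + 8) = (s + 1)*(s + 2)*(s + 3)*(s^2 - 6*s + 8) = (s - 2)*(s + 1)*(s + 2)*(s + 3)*(s - 4)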